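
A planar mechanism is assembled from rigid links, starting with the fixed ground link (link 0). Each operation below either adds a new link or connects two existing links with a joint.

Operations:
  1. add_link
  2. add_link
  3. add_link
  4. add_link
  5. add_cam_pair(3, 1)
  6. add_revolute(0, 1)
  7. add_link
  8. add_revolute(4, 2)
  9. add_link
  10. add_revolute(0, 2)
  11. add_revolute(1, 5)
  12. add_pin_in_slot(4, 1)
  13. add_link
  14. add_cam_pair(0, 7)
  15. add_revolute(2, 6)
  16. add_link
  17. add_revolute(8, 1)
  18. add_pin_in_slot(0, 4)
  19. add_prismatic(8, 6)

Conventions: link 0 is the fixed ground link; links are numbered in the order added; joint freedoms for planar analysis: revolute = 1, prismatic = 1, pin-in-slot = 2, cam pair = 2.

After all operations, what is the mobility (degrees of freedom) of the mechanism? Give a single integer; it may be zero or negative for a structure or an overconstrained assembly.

(L,J1,J2)=(1,0,0); link0 fixed
link1: (2,0,0)
link2: (3,0,0)
link3: (4,0,0)
link4: (5,0,0)
C 3-1 [J2]: (5,0,1)
R 0-1 [J1]: (5,1,1)
link5: (6,1,1)
R 4-2 [J1]: (6,2,1)
link6: (7,2,1)
R 0-2 [J1]: (7,3,1)
R 1-5 [J1]: (7,4,1)
PS 4-1 [J2]: (7,4,2)
link7: (8,4,2)
C 0-7 [J2]: (8,4,3)
R 2-6 [J1]: (8,5,3)
link8: (9,5,3)
R 8-1 [J1]: (9,6,3)
PS 0-4 [J2]: (9,6,4)
P 8-6 [J1]: (9,7,4)
Grübler: 3·8 − 2·7 − 4 = 6

M = 6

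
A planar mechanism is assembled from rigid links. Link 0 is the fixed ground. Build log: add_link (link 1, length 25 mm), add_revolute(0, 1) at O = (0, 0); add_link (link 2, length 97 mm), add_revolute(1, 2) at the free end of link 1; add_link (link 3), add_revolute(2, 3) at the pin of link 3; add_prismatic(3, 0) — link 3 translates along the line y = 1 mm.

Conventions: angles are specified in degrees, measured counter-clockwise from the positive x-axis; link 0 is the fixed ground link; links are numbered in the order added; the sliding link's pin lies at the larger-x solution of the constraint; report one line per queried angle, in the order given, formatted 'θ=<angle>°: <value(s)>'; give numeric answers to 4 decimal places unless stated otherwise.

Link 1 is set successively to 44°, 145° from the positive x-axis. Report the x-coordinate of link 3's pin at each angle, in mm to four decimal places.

geometry: r = 25 mm, L = 97 mm, e = 1 mm
θ=44°: crank pin P = (r cos θ, r sin θ) = (17.983495, 17.366459)
θ=44°: h = r sin θ − e = 17.366459 − 1 = 16.366459
θ=44°: x = r cos θ + √(L² − h²) = 17.983495 + 95.609304 = 113.592799
θ=145°: crank pin P = (r cos θ, r sin θ) = (-20.478801, 14.339411)
θ=145°: h = r sin θ − e = 14.339411 − 1 = 13.339411
θ=145°: x = r cos θ + √(L² − h²) = -20.478801 + 96.078406 = 75.599605

θ=44°: 113.5928
θ=145°: 75.5996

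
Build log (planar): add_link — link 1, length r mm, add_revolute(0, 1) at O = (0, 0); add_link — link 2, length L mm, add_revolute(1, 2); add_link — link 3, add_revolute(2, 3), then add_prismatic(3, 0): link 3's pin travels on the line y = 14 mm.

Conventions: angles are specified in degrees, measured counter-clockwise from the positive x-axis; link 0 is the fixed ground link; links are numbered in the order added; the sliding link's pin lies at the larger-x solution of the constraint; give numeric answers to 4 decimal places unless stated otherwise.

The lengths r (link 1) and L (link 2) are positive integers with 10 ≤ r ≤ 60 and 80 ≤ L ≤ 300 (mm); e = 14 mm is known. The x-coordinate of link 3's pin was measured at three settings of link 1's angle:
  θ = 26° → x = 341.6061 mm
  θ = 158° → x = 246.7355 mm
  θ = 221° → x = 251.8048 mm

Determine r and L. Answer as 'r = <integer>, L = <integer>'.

constraint per measurement: (x − r cos θ)² + (r sin θ − e)² = L²
subtracting the θ₁ and θ₂ equations cancels the r² and L² terms:
r = (x₁² − x₂²) / (2[(x₁cos θ₁ + e sin θ₁) − (x₂cos θ₂ + e sin θ₂)]) = 52.0000 → r = 52
L² = (x₁ − r cos θ₁)² + (r sin θ₁ − e)² = 87024.9722 → L = 295.0000 → L = 295
check at θ₃=221°: x = 251.8048 (printed 251.8048) ✓

r = 52, L = 295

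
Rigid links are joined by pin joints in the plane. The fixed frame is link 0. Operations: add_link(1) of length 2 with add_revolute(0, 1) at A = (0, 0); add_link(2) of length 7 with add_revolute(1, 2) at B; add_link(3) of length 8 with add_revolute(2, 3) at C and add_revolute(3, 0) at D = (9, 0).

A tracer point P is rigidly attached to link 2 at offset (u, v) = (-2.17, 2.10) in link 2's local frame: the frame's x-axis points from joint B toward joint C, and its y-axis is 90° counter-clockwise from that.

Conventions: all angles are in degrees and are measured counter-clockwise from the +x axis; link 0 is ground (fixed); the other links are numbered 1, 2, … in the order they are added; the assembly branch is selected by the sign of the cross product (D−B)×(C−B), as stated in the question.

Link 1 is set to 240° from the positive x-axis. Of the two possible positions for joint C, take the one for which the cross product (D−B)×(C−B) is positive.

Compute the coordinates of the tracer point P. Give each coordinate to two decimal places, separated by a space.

A=(0,0), D=(9.00,0)
B = A + 2.00·(cos240°, sin240°) = (-1.0000, -1.7321)
|BD| = 10.1489
circle(B,7.00) ∩ circle(D,8.00): a=4.3354, h=5.4958
  candidates: C₊=(2.3339,4.4230) cross=55.776; C₋=(4.2098,-6.4073) cross=-55.776
  branch + wants cross > 0 → take C=(2.3339,4.4230) (cross=55.776)
ex = (C−B)/|BC| = (0.4763,0.8793); ey = (-0.8793,0.4763)
P = B + -2.17·ex + 2.10·ey = (-3.8800,-2.6400)

-3.88 -2.64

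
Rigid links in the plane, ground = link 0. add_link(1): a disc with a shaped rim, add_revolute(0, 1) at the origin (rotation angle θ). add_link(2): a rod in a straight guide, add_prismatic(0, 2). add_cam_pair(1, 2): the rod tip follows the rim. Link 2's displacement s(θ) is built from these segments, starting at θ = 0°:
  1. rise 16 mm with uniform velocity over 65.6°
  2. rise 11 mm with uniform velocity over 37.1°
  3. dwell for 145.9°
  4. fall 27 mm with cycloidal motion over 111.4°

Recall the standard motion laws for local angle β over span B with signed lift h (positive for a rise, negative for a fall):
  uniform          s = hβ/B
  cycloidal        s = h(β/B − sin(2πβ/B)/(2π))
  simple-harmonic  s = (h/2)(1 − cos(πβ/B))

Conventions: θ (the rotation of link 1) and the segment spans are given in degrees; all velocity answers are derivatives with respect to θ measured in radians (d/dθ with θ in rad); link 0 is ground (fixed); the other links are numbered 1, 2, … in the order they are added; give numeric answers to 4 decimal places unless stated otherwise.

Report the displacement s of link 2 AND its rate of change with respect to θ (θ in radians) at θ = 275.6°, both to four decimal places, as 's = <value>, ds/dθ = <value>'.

segment 1 (0° to 65.6°, uniform, h = 16) is passed completely: s = 0.0000 + (16) = 16.0000
segment 2 (65.6° to 102.7°, uniform, h = 11) is passed completely: s = 16.0000 + (11) = 27.0000
segment 3 (102.7° to 248.6°, dwell): s unchanged at 27.0000
θ = 275.6° falls in segment 4 (248.6° to 360°, cycloidal, h = -27): β = 275.6 − 248.6 = 27°, B = 111.4°; Δs = -27·(0.2424 − sin(2π·0.2424)/(2π)) = -2.2517; s = 27.0000 − 2.2517 = 24.7483
velocity in seg [248.6°–360°] (cycloidal), θ in radians: β = 27° = 0.4712 rad, B = 111.4° = 1.9443 rad; ds/dθ = (h/B)(1 − cos(2πβ/B)) = ((-27)/1.9443)(1 − cos(2π·0.2424)) = -13.221268 mm/rad

s = 24.7483, ds/dθ = -13.2213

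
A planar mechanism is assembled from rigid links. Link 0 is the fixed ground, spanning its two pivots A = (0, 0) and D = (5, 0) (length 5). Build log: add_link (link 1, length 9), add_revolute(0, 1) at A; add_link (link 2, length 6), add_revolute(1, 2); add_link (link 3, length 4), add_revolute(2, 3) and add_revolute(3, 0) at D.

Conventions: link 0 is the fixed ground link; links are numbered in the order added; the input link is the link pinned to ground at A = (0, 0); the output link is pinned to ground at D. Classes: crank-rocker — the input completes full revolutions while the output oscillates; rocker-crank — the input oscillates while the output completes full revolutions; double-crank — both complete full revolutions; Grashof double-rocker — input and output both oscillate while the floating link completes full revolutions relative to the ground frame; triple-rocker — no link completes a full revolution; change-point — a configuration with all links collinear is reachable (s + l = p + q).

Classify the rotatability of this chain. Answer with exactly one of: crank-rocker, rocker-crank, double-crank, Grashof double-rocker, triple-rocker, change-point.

lengths: ground=5, input=9, coupler=6, output=4
sorted: s=4 (shortest), l=9 (longest), p+q=11
s + l = 13 vs p + q = 11
s + l > p + q → non-Grashof → no link fully rotates → triple-rocker

triple-rocker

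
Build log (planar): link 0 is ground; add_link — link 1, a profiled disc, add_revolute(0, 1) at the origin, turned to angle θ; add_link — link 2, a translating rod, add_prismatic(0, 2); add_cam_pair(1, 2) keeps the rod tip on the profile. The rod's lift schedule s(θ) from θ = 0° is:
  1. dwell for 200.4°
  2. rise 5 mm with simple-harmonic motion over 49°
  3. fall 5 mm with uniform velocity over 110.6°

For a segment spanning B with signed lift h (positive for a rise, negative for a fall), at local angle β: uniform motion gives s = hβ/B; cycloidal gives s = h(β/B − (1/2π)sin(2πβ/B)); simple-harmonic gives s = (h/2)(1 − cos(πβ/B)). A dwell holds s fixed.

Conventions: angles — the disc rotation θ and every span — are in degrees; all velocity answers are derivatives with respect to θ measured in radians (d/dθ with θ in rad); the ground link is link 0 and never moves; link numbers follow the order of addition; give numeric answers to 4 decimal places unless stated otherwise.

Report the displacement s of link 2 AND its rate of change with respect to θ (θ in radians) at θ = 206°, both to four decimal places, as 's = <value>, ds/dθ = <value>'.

seg 1 [0°–200.4°] dwell: s stays 0.0000
seg 2 [200.4°–249.4°] simple-harmonic, h=5: θ=206° here. β=5.6, B=49. 5/2·(1 − cos(π·0.1143)) = 0.1594 → s = 0.1594
velocity in seg [200.4°–249.4°] (simple-harmonic), θ in radians: β = 5.6° = 0.0977 rad, B = 49° = 0.8552 rad; ds/dθ = (πh/(2B)) sin(πβ/B) = (π·5/(2·0.8552)) sin(π·0.1143) = 3.226912 mm/rad

s = 0.1594, ds/dθ = 3.2269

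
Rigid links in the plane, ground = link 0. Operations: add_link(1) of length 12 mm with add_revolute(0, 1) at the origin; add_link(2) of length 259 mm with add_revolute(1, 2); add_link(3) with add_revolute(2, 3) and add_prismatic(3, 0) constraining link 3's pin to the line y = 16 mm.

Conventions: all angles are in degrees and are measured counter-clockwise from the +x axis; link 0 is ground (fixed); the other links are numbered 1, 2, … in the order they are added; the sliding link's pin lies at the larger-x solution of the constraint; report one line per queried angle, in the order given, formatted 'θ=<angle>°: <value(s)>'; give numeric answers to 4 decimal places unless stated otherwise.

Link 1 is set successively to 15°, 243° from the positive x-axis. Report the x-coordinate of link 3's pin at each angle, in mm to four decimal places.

geometry: r = 12 mm, L = 259 mm, e = 16 mm
θ=15°: crank pin P = (r cos θ, r sin θ) = (11.591110, 3.105829)
θ=15°: h = r sin θ − e = 3.105829 − 16 = -12.894171
θ=15°: x = r cos θ + √(L² − h²) = 11.591110 + 258.678836 = 270.269946
θ=243°: crank pin P = (r cos θ, r sin θ) = (-5.447886, -10.692078)
θ=243°: h = r sin θ − e = -10.692078 − 16 = -26.692078
θ=243°: x = r cos θ + √(L² − h²) = -5.447886 + 257.620909 = 252.173023

θ=15°: 270.2699
θ=243°: 252.1730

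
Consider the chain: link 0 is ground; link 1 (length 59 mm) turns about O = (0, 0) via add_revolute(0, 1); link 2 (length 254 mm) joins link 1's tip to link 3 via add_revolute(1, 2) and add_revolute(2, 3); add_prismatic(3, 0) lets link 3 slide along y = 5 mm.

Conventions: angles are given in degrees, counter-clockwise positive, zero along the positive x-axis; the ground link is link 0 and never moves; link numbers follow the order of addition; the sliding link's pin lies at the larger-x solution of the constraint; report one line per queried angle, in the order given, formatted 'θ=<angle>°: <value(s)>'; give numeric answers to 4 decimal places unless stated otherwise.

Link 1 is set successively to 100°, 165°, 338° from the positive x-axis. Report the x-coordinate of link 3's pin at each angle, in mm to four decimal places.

geometry: r = 59 mm, L = 254 mm, e = 5 mm
θ=100°: crank pin P = (r cos θ, r sin θ) = (-10.245242, 58.103657)
θ=100°: h = r sin θ − e = 58.103657 − 5 = 53.103657
θ=100°: x = r cos θ + √(L² − h²) = -10.245242 + 248.386798 = 238.141556
θ=165°: crank pin P = (r cos θ, r sin θ) = (-56.989624, 15.270324)
θ=165°: h = r sin θ − e = 15.270324 − 5 = 10.270324
θ=165°: x = r cos θ + √(L² − h²) = -56.989624 + 253.792278 = 196.802654
θ=338°: crank pin P = (r cos θ, r sin θ) = (54.703847, -22.101789)
θ=338°: h = r sin θ − e = -22.101789 − 5 = -27.101789
θ=338°: x = r cos θ + √(L² − h²) = 54.703847 + 252.549981 = 307.253829

θ=100°: 238.1416
θ=165°: 196.8027
θ=338°: 307.2538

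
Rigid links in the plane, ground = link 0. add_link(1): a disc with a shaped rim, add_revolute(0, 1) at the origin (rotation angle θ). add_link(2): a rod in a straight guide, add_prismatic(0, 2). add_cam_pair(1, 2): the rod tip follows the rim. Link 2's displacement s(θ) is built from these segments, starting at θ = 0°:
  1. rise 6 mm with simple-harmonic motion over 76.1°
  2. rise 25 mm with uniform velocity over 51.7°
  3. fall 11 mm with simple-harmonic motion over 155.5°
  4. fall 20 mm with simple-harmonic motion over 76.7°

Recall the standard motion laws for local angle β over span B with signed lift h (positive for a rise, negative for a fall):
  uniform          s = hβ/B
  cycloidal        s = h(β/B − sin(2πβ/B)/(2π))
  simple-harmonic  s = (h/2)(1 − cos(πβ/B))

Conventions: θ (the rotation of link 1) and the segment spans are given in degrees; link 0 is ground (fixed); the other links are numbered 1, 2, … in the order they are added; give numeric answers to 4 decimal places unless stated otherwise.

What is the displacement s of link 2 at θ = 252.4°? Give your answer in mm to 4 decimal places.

segment 1 (0° to 76.1°, simple-harmonic, h = 6) is passed completely: s = 0.0000 + (6) = 6.0000
segment 2 (76.1° to 127.8°, uniform, h = 25) is passed completely: s = 6.0000 + (25) = 31.0000
θ = 252.4° falls in segment 3 (127.8° to 283.3°, simple-harmonic, h = -11): β = 252.4 − 127.8 = 124.6°, B = 155.5°; Δs = -11/2·(1 − cos(π·0.8013)) = -9.9626; s = 31.0000 − 9.9626 = 21.0374

21.0374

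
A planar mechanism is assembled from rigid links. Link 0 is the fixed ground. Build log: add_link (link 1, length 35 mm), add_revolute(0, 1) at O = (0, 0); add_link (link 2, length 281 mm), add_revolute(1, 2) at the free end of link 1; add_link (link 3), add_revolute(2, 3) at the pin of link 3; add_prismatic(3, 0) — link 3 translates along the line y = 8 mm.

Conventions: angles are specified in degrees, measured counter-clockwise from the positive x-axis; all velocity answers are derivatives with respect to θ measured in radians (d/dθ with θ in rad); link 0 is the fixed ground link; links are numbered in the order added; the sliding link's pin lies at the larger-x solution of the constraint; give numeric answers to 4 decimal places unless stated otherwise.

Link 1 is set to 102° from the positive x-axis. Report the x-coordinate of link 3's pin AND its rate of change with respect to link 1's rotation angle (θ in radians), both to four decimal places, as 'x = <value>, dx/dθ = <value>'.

geometry: r = 35 mm, L = 281 mm, e = 8 mm
crank pin P = (r cos θ, r sin θ) = (-7.276909, 34.235166)
h = r sin θ − e = 34.235166 − 8 = 26.235166
x = r cos θ + √(L² − h²) = -7.276909 + 279.772615 = 272.495706
dx/dθ = −r sin θ − h·r cos θ/√(L² − h²) (θ in radians; h = 26.235166) = -33.552787

x = 272.4957, dx/dθ = -33.5528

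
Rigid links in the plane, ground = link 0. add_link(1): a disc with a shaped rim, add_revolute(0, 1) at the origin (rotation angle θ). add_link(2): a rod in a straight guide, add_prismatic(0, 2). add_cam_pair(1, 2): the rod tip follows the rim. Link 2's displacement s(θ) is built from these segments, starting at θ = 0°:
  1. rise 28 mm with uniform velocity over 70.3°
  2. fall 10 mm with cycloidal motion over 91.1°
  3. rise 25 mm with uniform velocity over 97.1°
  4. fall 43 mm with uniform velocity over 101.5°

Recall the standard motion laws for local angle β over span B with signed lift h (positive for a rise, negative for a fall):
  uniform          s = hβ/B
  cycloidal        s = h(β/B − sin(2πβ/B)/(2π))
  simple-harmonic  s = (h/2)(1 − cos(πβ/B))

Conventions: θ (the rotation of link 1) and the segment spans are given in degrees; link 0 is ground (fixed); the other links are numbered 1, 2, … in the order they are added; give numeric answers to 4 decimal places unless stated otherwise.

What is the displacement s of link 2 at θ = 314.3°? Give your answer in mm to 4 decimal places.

segment 1 (0° to 70.3°, uniform, h = 28) is passed completely: s = 0.0000 + (28) = 28.0000
segment 2 (70.3° to 161.4°, cycloidal, h = -10) is passed completely: s = 28.0000 + (-10) = 18.0000
segment 3 (161.4° to 258.5°, uniform, h = 25) is passed completely: s = 18.0000 + (25) = 43.0000
θ = 314.3° falls in segment 4 (258.5° to 360°, uniform, h = -43): β = 314.3 − 258.5 = 55.8°, B = 101.5°; Δs = -43·55.8/101.5 = -23.6394; s = 43.0000 − 23.6394 = 19.3606

19.3606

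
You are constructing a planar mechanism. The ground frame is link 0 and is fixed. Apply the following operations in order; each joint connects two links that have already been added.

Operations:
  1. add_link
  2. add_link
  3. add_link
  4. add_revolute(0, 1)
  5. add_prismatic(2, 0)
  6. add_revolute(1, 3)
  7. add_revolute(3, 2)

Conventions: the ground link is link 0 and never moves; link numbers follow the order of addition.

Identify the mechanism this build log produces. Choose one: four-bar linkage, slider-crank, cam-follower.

links: 4 (incl. ground); joints: 3 revolute, 1 prismatic, 0 higher (cam) pair, forming one closed loop
4 links, 3 revolutes + 1 prismatic in one loop → slider-crank

slider-crank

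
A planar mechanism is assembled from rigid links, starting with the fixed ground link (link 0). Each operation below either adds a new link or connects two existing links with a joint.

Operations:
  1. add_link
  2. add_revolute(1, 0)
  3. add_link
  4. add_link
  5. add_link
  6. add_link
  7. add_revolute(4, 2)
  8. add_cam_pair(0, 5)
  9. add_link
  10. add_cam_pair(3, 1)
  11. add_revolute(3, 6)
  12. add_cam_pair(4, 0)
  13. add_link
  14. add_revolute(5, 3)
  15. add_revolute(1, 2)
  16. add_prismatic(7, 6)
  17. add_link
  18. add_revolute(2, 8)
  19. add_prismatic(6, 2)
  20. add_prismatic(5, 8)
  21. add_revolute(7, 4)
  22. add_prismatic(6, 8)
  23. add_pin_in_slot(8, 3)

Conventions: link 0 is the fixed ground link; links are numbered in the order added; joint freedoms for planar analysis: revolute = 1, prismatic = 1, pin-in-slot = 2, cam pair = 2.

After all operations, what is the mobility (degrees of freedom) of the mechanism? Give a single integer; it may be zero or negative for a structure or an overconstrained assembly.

ground; <1,0,0>
#1 <2,0,0>
R:1↔0 J1 <2,1,0>
#2 <3,1,0>
#3 <4,1,0>
#4 <5,1,0>
#5 <6,1,0>
R:4↔2 J1 <6,2,0>
C:0↔5 J2 <6,2,1>
#6 <7,2,1>
C:3↔1 J2 <7,2,2>
R:3↔6 J1 <7,3,2>
C:4↔0 J2 <7,3,3>
#7 <8,3,3>
R:5↔3 J1 <8,4,3>
R:1↔2 J1 <8,5,3>
P:7↔6 J1 <8,6,3>
#8 <9,6,3>
R:2↔8 J1 <9,7,3>
P:6↔2 J1 <9,8,3>
P:5↔8 J1 <9,9,3>
R:7↔4 J1 <9,10,3>
P:6↔8 J1 <9,11,3>
PS:8↔3 J2 <9,11,4>
3×8 − 2×11 − 1×4 = -2

M = -2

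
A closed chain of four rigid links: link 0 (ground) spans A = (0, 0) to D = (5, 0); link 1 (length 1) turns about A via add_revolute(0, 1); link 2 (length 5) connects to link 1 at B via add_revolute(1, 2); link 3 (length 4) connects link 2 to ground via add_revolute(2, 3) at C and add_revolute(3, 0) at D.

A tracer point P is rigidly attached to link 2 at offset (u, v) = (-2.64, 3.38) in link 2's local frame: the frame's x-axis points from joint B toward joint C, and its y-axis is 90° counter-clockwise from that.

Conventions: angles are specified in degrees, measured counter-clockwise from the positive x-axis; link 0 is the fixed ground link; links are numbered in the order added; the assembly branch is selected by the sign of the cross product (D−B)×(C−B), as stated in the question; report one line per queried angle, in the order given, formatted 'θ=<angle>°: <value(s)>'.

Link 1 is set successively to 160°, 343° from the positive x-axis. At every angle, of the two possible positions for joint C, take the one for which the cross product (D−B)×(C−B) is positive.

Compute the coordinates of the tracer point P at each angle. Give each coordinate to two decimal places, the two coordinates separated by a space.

A=(0,0), D=(5.00,0)
θ=160°: B = A + 1.00·(cos160°, sin160°) = (-0.9397, 0.3420)
θ=160°: |BD| = 5.9495
θ=160°: circle(B,5.00) ∩ circle(D,4.00): a=3.7311, h=3.3285
θ=160°:   candidates: C₊=(2.9766,3.4505) cross=19.803; C₋=(2.5939,-3.1954) cross=-19.803
θ=160°:   branch + wants cross > 0 → take C=(2.9766,3.4505) (cross=19.803)
θ=160°: ex = (C−B)/|BC| = (0.7833,0.6217); ey = (-0.6217,0.7833)
θ=160°: P = B + -2.64·ex + 3.38·ey = (-5.1088,1.3482)
θ=343°: B = A + 1.00·(cos343°, sin343°) = (0.9563, -0.2924)
θ=343°: |BD| = 4.0543
θ=343°: circle(B,5.00) ∩ circle(D,4.00): a=3.1371, h=3.8934
θ=343°:   candidates: C₊=(3.8044,3.8171) cross=15.785; C₋=(4.3660,-3.9494) cross=-15.785
θ=343°:   branch + wants cross > 0 → take C=(3.8044,3.8171) (cross=15.785)
θ=343°: ex = (C−B)/|BC| = (0.5696,0.8219); ey = (-0.8219,0.5696)
θ=343°: P = B + -2.64·ex + 3.38·ey = (-3.3255,-0.5369)

θ=160°: -5.11 1.35
θ=343°: -3.33 -0.54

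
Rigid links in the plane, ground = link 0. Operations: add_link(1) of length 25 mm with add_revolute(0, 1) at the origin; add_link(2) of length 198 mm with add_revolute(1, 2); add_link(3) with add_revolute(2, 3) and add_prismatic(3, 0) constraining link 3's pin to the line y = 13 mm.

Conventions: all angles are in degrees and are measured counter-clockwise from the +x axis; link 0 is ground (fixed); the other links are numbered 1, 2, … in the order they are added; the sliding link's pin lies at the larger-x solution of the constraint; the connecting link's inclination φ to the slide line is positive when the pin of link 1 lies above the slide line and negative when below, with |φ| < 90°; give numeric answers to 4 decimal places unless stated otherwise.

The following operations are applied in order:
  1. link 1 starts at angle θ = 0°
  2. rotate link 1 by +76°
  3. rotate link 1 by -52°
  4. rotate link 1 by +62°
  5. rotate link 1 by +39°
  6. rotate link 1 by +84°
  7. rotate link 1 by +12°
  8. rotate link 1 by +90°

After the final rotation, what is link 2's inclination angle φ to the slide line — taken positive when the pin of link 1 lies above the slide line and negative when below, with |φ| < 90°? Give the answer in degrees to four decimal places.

geometry: r = 25 mm, L = 198 mm, e = 13 mm; θ starts at 0°
rotate link 1 by +76°: θ ← 0° +76° = 76°
rotate link 1 by -52°: θ ← 76° -52° = 24°
rotate link 1 by +62°: θ ← 24° +62° = 86°
rotate link 1 by +39°: θ ← 86° +39° = 125°
rotate link 1 by +84°: θ ← 125° +84° = 209°
rotate link 1 by +12°: θ ← 209° +12° = 221°
rotate link 1 by +90°: θ ← 221° +90° = 311°
h = r sin θ − e = -18.867740 − 13 = -31.867740
sin φ = h / L = -31.867740 / 198 = -0.16094818
φ = arcsin(-0.16094818) = -9.261936°

-9.2619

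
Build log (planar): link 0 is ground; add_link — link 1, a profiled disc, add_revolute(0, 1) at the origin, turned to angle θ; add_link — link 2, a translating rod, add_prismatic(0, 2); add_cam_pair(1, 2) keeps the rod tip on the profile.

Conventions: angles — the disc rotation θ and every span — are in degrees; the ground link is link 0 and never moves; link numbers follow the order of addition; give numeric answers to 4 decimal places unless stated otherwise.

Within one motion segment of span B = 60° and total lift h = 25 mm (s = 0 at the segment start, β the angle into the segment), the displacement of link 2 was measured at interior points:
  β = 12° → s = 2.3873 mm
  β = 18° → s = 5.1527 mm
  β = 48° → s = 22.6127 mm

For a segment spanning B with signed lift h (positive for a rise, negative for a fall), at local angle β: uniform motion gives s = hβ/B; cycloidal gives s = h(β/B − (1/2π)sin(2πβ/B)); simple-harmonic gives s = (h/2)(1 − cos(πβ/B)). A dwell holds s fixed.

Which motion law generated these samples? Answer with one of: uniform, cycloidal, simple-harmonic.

candidates at β/B = r: uniform s = h·r (linear in β); cycloidal s = h·(r − sin(2πr)/(2π)); simple-harmonic s = (h/2)(1 − cos(πr))
β=12°: printed 2.3873 | uniform 5.0000, cycloidal 1.2159, simple-harmonic 2.3873
β=18°: printed 5.1527 | uniform 7.5000, cycloidal 3.7159, simple-harmonic 5.1527
β=48°: printed 22.6127 | uniform 20.0000, cycloidal 23.7841, simple-harmonic 22.6127
only one law matches every sample → simple-harmonic

simple-harmonic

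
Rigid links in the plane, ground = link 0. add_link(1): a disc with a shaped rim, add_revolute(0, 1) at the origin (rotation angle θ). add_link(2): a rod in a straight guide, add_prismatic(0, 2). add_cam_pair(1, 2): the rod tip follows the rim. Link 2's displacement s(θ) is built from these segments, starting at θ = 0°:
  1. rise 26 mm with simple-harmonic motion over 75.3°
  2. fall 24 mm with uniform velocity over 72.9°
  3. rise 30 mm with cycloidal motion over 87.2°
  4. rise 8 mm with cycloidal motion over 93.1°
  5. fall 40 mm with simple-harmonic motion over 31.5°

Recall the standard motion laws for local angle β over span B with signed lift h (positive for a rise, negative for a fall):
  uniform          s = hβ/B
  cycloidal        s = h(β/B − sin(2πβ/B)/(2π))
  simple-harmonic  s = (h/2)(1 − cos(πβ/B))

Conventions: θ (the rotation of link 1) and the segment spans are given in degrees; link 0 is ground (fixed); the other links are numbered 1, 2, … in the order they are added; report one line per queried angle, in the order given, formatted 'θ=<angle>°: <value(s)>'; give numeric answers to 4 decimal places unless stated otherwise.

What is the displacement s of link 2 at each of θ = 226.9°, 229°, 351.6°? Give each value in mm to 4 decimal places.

segment 1 (0° to 75.3°, simple-harmonic, h = 26) is passed completely: s = 0.0000 + (26) = 26.0000
segment 2 (75.3° to 148.2°, uniform, h = -24) is passed completely: s = 26.0000 + (-24) = 2.0000
θ = 226.9° falls in segment 3 (148.2° to 235.4°, cycloidal, h = 30): β = 226.9 − 148.2 = 78.7°, B = 87.2°; Δs = 30·(0.9025 − sin(2π·0.9025)/(2π)) = 29.8206; s = 2.0000 + 29.8206 = 31.8206
θ = 229° falls in segment 3 (148.2° to 235.4°, cycloidal, h = 30): β = 229 − 148.2 = 80.8°, B = 87.2°; Δs = 30·(0.9266 − sin(2π·0.9266)/(2π)) = 29.9228; s = 2.0000 + 29.9228 = 31.9228
segment 3 (148.2° to 235.4°, cycloidal, h = 30) is passed completely: s = 2.0000 + (30) = 32.0000
segment 4 (235.4° to 328.5°, cycloidal, h = 8) is passed completely: s = 32.0000 + (8) = 40.0000
θ = 351.6° falls in segment 5 (328.5° to 360°, simple-harmonic, h = -40): β = 351.6 − 328.5 = 23.1°, B = 31.5°; Δs = -40/2·(1 − cos(π·0.7333)) = -33.3826; s = 40.0000 − 33.3826 = 6.6174

θ=226.9°: 31.8206
θ=229°: 31.9228
θ=351.6°: 6.6174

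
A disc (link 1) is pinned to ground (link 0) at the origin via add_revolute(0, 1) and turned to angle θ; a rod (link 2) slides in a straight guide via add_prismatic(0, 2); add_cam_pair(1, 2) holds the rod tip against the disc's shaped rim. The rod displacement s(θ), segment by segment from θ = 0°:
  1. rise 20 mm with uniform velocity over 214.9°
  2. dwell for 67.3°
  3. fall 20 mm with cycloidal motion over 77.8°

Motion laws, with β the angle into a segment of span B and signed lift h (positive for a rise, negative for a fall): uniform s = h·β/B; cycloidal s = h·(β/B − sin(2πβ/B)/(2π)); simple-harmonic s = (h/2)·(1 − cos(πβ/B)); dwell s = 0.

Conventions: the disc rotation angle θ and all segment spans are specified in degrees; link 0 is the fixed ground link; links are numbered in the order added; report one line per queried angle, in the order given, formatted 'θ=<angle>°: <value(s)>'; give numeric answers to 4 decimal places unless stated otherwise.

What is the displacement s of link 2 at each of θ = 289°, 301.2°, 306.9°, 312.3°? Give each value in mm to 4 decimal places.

segment 1 (0° to 214.9°, uniform, h = 20) is passed completely: s = 0.0000 + (20) = 20.0000
segment 2 (214.9° to 282.2°, dwell): s unchanged at 20.0000
θ = 289° falls in segment 3 (282.2° to 360°, cycloidal, h = -20): β = 289 − 282.2 = 6.8°, B = 77.8°; Δs = -20·(0.0874 − sin(2π·0.0874)/(2π)) = -0.0866; s = 20.0000 − 0.0866 = 19.9134
θ = 301.2° falls in segment 3 (282.2° to 360°, cycloidal, h = -20): β = 301.2 − 282.2 = 19°, B = 77.8°; Δs = -20·(0.2442 − sin(2π·0.2442)/(2π)) = -1.7033; s = 20.0000 − 1.7033 = 18.2967
θ = 306.9° falls in segment 3 (282.2° to 360°, cycloidal, h = -20): β = 306.9 − 282.2 = 24.7°, B = 77.8°; Δs = -20·(0.3175 − sin(2π·0.3175)/(2π)) = -3.4484; s = 20.0000 − 3.4484 = 16.5516
θ = 312.3° falls in segment 3 (282.2° to 360°, cycloidal, h = -20): β = 312.3 − 282.2 = 30.1°, B = 77.8°; Δs = -20·(0.3869 − sin(2π·0.3869)/(2π)) = -5.6613; s = 20.0000 − 5.6613 = 14.3387

θ=289°: 19.9134
θ=301.2°: 18.2967
θ=306.9°: 16.5516
θ=312.3°: 14.3387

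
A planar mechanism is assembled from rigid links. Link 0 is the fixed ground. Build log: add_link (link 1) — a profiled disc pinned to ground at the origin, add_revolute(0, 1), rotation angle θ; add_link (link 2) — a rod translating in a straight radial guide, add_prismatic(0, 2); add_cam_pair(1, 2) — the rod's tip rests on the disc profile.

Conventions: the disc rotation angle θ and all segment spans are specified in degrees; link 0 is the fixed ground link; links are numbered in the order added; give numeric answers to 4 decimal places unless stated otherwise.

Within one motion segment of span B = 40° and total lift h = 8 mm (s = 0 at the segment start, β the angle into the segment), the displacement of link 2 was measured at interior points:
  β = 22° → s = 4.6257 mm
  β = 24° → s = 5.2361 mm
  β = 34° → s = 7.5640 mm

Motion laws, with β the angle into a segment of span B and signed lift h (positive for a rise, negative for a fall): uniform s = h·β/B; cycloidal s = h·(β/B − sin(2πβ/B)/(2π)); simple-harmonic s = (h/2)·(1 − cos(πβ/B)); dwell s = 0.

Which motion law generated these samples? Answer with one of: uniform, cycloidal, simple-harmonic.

candidates at β/B = r: uniform s = h·r (linear in β); cycloidal s = h·(r − sin(2πr)/(2π)); simple-harmonic s = (h/2)(1 − cos(πr))
β=22°: printed 4.6257 | uniform 4.4000, cycloidal 4.7935, simple-harmonic 4.6257
β=24°: printed 5.2361 | uniform 4.8000, cycloidal 5.5484, simple-harmonic 5.2361
β=34°: printed 7.5640 | uniform 6.8000, cycloidal 7.8301, simple-harmonic 7.5640
only one law matches every sample → simple-harmonic

simple-harmonic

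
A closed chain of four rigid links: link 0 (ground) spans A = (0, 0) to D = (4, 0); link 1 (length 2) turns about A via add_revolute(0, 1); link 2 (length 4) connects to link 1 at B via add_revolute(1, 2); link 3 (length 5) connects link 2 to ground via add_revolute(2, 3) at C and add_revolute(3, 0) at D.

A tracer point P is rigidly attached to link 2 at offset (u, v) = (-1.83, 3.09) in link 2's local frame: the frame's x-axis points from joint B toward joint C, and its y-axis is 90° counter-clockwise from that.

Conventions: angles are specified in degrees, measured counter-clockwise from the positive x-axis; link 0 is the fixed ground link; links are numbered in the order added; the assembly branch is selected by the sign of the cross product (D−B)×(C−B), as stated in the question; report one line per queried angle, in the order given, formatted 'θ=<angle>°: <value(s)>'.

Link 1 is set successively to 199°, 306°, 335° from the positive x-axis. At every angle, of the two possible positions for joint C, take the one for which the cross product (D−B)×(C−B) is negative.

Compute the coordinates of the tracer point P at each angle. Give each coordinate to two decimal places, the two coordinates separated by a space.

A=(0,0), D=(4.00,0)
θ=199°: B = A + 2.00·(cos199°, sin199°) = (-1.8910, -0.6511)
θ=199°: |BD| = 5.9269
θ=199°: circle(B,4.00) ∩ circle(D,5.00): a=2.2042, h=3.3379
θ=199°:   candidates: C₊=(-0.0669,2.9087) cross=19.783; C₋=(0.6665,-3.7267) cross=-19.783
θ=199°:   branch - wants cross < 0 → take C=(0.6665,-3.7267) (cross=-19.783)
θ=199°: ex = (C−B)/|BC| = (0.6394,-0.7689); ey = (0.7689,0.6394)
θ=199°: P = B + -1.83·ex + 3.09·ey = (-0.6853,2.7316)
θ=306°: B = A + 2.00·(cos306°, sin306°) = (1.1756, -1.6180)
θ=306°: |BD| = 3.2551
θ=306°: circle(B,4.00) ∩ circle(D,5.00): a=0.2451, h=3.9925
θ=306°:   candidates: C₊=(-0.5964,1.9681) cross=12.996; C₋=(3.3728,-4.9605) cross=-12.996
θ=306°:   branch - wants cross < 0 → take C=(3.3728,-4.9605) (cross=-12.996)
θ=306°: ex = (C−B)/|BC| = (0.5493,-0.8356); ey = (0.8356,0.5493)
θ=306°: P = B + -1.83·ex + 3.09·ey = (2.7524,1.6085)
θ=335°: B = A + 2.00·(cos335°, sin335°) = (1.8126, -0.8452)
θ=335°: |BD| = 2.3450
θ=335°: circle(B,4.00) ∩ circle(D,5.00): a=-0.7465, h=3.9297
θ=335°:   candidates: C₊=(-0.3001,2.5513) cross=9.215; C₋=(2.5328,-4.7799) cross=-9.215
θ=335°:   branch - wants cross < 0 → take C=(2.5328,-4.7799) (cross=-9.215)
θ=335°: ex = (C−B)/|BC| = (0.1800,-0.9837); ey = (0.9837,0.1800)
θ=335°: P = B + -1.83·ex + 3.09·ey = (4.5227,1.5112)

θ=199°: -0.69 2.73
θ=306°: 2.75 1.61
θ=335°: 4.52 1.51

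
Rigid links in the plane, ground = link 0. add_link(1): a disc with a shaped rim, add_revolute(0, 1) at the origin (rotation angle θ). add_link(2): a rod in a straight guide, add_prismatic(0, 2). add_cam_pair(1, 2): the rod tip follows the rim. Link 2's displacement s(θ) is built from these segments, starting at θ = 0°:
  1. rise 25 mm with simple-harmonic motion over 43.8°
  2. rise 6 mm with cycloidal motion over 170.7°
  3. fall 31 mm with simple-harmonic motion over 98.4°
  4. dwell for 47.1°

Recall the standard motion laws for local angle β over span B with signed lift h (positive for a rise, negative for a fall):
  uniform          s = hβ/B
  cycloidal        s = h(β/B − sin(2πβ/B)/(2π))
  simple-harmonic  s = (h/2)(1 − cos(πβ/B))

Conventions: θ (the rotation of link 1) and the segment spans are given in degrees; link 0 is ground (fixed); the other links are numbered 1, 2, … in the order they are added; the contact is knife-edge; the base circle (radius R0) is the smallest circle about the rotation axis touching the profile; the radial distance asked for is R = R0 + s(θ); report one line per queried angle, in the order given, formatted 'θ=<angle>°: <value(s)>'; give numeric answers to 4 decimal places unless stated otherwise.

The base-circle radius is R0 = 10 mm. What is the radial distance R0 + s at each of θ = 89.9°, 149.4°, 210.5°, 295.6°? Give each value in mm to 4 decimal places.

segment 1 (0° to 43.8°, simple-harmonic, h = 25) is passed completely: s = 0.0000 + (25) = 25.0000
θ = 89.9° falls in segment 2 (43.8° to 214.5°, cycloidal, h = 6): β = 89.9 − 43.8 = 46.1°, B = 170.7°; Δs = 6·(0.2701 − sin(2π·0.2701)/(2π)) = 0.6730; s = 25.0000 + 0.6730 = 25.6730
θ = 149.4° falls in segment 2 (43.8° to 214.5°, cycloidal, h = 6): β = 149.4 − 43.8 = 105.6°, B = 170.7°; Δs = 6·(0.6186 − sin(2π·0.6186)/(2π)) = 4.3594; s = 25.0000 + 4.3594 = 29.3594
θ = 210.5° falls in segment 2 (43.8° to 214.5°, cycloidal, h = 6): β = 210.5 − 43.8 = 166.7°, B = 170.7°; Δs = 6·(0.9766 − sin(2π·0.9766)/(2π)) = 5.9995; s = 25.0000 + 5.9995 = 30.9995
segment 2 (43.8° to 214.5°, cycloidal, h = 6) is passed completely: s = 25.0000 + (6) = 31.0000
θ = 295.6° falls in segment 3 (214.5° to 312.9°, simple-harmonic, h = -31): β = 295.6 − 214.5 = 81.1°, B = 98.4°; Δs = -31/2·(1 − cos(π·0.8242)) = -28.6952; s = 31.0000 − 28.6952 = 2.3048
θ=89.9°: R = R0 + s = 10 + 25.6730 = 35.6730
θ=149.4°: R = R0 + s = 10 + 29.3594 = 39.3594
θ=210.5°: R = R0 + s = 10 + 30.9995 = 40.9995
θ=295.6°: R = R0 + s = 10 + 2.3048 = 12.3048

θ=89.9°: 35.6730
θ=149.4°: 39.3594
θ=210.5°: 40.9995
θ=295.6°: 12.3048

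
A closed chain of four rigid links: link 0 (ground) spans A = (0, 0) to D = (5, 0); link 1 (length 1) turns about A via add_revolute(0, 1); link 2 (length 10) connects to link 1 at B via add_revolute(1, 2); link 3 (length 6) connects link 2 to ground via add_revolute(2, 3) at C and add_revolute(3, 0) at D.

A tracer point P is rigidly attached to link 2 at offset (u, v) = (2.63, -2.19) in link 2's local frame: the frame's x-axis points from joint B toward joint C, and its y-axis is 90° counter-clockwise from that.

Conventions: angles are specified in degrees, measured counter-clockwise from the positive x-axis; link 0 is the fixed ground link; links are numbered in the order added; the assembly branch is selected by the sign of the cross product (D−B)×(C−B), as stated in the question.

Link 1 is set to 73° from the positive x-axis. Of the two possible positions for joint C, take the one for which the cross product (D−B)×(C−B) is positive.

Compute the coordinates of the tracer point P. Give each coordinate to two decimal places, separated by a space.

A=(0,0), D=(5.00,0)
B = A + 1.00·(cos73°, sin73°) = (0.2924, 0.9563)
|BD| = 4.8038
circle(B,10.00) ∩ circle(D,6.00): a=9.0633, h=4.2257
  candidates: C₊=(10.0155,3.2931) cross=20.299; C₋=(8.3331,-4.9891) cross=-20.299
  branch + wants cross > 0 → take C=(10.0155,3.2931) (cross=20.299)
ex = (C−B)/|BC| = (0.9723,0.2337); ey = (-0.2337,0.9723)
P = B + 2.63·ex + -2.19·ey = (3.3613,-0.5585)

3.36 -0.56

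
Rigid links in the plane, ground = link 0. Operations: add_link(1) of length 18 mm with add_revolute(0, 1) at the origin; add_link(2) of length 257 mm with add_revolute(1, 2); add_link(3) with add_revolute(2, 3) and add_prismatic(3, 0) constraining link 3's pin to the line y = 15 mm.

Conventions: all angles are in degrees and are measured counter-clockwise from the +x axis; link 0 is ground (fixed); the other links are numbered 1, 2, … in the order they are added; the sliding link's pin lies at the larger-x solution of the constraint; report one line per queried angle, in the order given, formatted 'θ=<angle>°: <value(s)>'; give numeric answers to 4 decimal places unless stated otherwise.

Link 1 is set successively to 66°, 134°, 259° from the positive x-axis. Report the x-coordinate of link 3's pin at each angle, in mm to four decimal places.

geometry: r = 18 mm, L = 257 mm, e = 15 mm
θ=66°: crank pin P = (r cos θ, r sin θ) = (7.321260, 16.443818)
θ=66°: h = r sin θ − e = 16.443818 − 15 = 1.443818
θ=66°: x = r cos θ + √(L² − h²) = 7.321260 + 256.995944 = 264.317204
θ=134°: crank pin P = (r cos θ, r sin θ) = (-12.503851, 12.948116)
θ=134°: h = r sin θ − e = 12.948116 − 15 = -2.051884
θ=134°: x = r cos θ + √(L² − h²) = -12.503851 + 256.991809 = 244.487958
θ=259°: crank pin P = (r cos θ, r sin θ) = (-3.434562, -17.669289)
θ=259°: h = r sin θ − e = -17.669289 − 15 = -32.669289
θ=259°: x = r cos θ + √(L² − h²) = -3.434562 + 254.915118 = 251.480556

θ=66°: 264.3172
θ=134°: 244.4880
θ=259°: 251.4806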